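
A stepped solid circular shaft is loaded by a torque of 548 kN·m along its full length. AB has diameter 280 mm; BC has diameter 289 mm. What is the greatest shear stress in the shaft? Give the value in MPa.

127 MPa

Under the same torque, τ_max = 16T/(πd³) is largest where d is smallest — segment AB (d = 280 mm).
τ_max = 16·548000/(π·(0.280)³) = 1.271×10^8 Pa.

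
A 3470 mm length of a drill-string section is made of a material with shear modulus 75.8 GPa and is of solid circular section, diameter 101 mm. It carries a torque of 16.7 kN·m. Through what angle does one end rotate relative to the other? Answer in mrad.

74.8 mrad

J = πd⁴/32 = π(0.101)⁴/32 = 1.022×10^-5 m⁴.
θ = T·L/(G·J) = 16700 × 3.47 / (75.8×10⁹ × 1.022×10^-5) = 0.07483 rad.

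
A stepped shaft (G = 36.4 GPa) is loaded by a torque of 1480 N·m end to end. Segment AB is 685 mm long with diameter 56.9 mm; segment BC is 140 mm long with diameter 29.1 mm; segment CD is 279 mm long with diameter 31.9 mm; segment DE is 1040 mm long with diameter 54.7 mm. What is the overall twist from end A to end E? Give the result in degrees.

J_AB = π(0.0569)⁴/32 = 1.03×10^-6 m⁴; J_BC = π(0.0291)⁴/32 = 7.04×10^-8 m⁴; J_CD = π(0.0319)⁴/32 = 1.02×10^-7 m⁴; J_DE = π(0.0547)⁴/32 = 8.79×10^-7 m⁴.
θ = (T/G)·Σ L_i/J_i = (1480/36.4×10⁹)·(0.685/1.03×10^-6 + 0.140/7.04×10^-8 + 0.279/1.02×10^-7 + 1.04/8.79×10^-7) = 0.2676 rad.

15.3°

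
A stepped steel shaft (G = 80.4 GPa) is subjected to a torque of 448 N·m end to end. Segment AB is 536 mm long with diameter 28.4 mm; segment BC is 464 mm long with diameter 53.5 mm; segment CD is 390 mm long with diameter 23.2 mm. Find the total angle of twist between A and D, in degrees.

J_AB = π(0.0284)⁴/32 = 6.39×10^-8 m⁴; J_BC = π(0.0535)⁴/32 = 8.04×10^-7 m⁴; J_CD = π(0.0232)⁴/32 = 2.84×10^-8 m⁴.
θ = (T/G)·Σ L_i/J_i = (448.0/80.4×10⁹)·(0.536/6.39×10^-8 + 0.464/8.04×10^-7 + 0.390/2.84×10^-8) = 0.1264 rad.

7.24°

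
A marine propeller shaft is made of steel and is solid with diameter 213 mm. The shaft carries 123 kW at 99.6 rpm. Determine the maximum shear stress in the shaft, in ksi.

0.901 ksi

ω = 2π·99.6/60 = 10.43 rad/s, so T = P/ω = 123×10³ / 10.43 = 11790 N·m.
J = πd⁴/32 = π(0.213)⁴/32 = 2.021×10^-4 m⁴.
τ_max = T·r/J = 11790 × 0.106 / 2.021×10^-4 = 6.215×10^6 Pa.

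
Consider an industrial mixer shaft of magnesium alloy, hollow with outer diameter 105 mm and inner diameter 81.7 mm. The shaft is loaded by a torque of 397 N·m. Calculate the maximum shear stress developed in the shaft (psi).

J = π(d_o⁴ − d_i⁴)/32 = π(0.105⁴ − 0.0817⁴)/32 = 7.559×10^-6 m⁴.
τ_max = T·r/J = 397.0 × 0.0525 / 7.559×10^-6 = 2.757×10^6 Pa.

400 psi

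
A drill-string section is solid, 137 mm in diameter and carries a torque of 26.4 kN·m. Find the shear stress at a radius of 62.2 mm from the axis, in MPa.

47.5 MPa

J = πd⁴/32 = π(0.137)⁴/32 = 3.458×10^-5 m⁴.
Shear stress varies linearly with radius: τ = T·r/J = 26400 × 0.0622 / 3.458×10^-5 = 4.748×10^7 Pa.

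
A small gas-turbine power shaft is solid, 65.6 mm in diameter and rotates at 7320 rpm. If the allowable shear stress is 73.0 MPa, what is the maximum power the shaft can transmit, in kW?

J = πd⁴/32 = π(0.0656)⁴/32 = 1.818×10^-6 m⁴.
T_max = τ_allow·J/r = 7.30×10^7 × 1.818×10^-6 / 0.0328 = 4046 N·m.
ω = 2π·7320/60 = 766.5 rad/s, so P_max = T_max·ω = 3.102×10^6 W.

3100 kW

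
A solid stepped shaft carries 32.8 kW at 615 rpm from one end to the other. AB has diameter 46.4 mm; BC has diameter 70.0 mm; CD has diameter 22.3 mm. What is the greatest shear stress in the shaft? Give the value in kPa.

ω = 2π·615/60 = 64.40 rad/s, so T = P/ω = 32.8×10³ / 64.40 = 509.3 N·m.
Under the same torque, τ_max = 16T/(πd³) is largest where d is smallest — segment CD (d = 22.3 mm).
τ_max = 16·509.3/(π·(0.0223)³) = 2.339×10^8 Pa.

234000 kPa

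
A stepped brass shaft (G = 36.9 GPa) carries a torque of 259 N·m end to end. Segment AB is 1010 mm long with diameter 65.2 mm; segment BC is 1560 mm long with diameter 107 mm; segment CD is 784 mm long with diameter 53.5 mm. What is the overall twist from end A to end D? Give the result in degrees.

0.670°

J_AB = π(0.0652)⁴/32 = 1.77×10^-6 m⁴; J_BC = π(0.107)⁴/32 = 1.29×10^-5 m⁴; J_CD = π(0.0535)⁴/32 = 8.04×10^-7 m⁴.
θ = (T/G)·Σ L_i/J_i = (259.0/36.9×10⁹)·(1.01/1.77×10^-6 + 1.56/1.29×10^-5 + 0.784/8.04×10^-7) = 0.01169 rad.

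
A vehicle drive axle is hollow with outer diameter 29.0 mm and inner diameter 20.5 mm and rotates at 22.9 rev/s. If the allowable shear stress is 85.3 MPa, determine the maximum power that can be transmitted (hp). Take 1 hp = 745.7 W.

59.1 hp

J = π(d_o⁴ − d_i⁴)/32 = π(0.0290⁴ − 0.0205⁴)/32 = 5.210×10^-8 m⁴.
T_max = τ_allow·J/r = 8.53×10^7 × 5.210×10^-8 / 0.0145 = 306.5 N·m.
ω = 2π·22.9 = 143.9 rad/s, so P_max = T_max·ω = 4.410×10^4 W.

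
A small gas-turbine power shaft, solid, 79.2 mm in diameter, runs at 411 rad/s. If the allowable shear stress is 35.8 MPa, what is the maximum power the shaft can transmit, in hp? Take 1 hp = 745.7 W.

1920 hp

J = πd⁴/32 = π(0.0792)⁴/32 = 3.863×10^-6 m⁴.
T_max = τ_allow·J/r = 3.58×10^7 × 3.863×10^-6 / 0.0396 = 3492 N·m.
ω = 411 rad/s, so P_max = T_max·ω = 1.435×10^6 W.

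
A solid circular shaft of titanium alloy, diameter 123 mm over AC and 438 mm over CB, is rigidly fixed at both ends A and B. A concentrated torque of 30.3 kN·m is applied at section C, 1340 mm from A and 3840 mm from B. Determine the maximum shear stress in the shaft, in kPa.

Compatibility: T_A·a/J_AC = T_B·b/J_CB with T_A + T_B = T₀.
J_AC = 2.25×10^-5 m⁴, J_CB = 3.61×10^-3 m⁴, so T_A = T₀·(J_AC/a)/((J_AC/a)+(J_CB/b)) = 530.5 N·m, T_B = 29770 N·m.
τ in each portion: τ_AC = 1.45×10^6 Pa, τ_CB = 1.80×10^6 Pa; maximum is in CB.
τ_max = T_CB·r/J = 29770·0.219/3.61×10^-3 = 1.804×10^6 Pa.

1800 kPa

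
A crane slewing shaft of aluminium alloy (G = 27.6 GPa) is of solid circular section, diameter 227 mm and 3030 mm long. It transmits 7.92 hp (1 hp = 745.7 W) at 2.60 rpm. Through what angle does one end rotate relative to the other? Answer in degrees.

0.523°

ω = 2π·2.60/60 = 0.2723 rad/s, so T = P/ω = 7.92×745.7 / 0.2723 = 21690 N·m.
J = πd⁴/32 = π(0.227)⁴/32 = 2.607×10^-4 m⁴.
θ = T·L/(G·J) = 21690 × 3.03 / (27.6×10⁹ × 2.607×10^-4) = 9.135×10^-3 rad.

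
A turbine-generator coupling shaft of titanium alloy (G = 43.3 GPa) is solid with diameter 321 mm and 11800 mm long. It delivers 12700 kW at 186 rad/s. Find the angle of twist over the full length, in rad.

0.0179 rad

ω = 186 rad/s, so T = P/ω = 12700×10³ / 186.0 = 68280 N·m.
J = πd⁴/32 = π(0.321)⁴/32 = 1.042×10^-3 m⁴.
θ = T·L/(G·J) = 68280 × 11.8 / (43.3×10⁹ × 1.042×10^-3) = 0.01785 rad.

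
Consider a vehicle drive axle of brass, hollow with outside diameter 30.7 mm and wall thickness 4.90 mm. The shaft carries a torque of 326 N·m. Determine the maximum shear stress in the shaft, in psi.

J = π(d_o⁴ − d_i⁴)/32 = π(0.0307⁴ − 0.0209⁴)/32 = 6.848×10^-8 m⁴.
τ_max = T·r/J = 326.0 × 0.0153 / 6.848×10^-8 = 7.308×10^7 Pa.

10600 psi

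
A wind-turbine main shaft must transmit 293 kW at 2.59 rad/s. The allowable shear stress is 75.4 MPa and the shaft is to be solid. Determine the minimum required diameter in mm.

197 mm

ω = 2.59 rad/s, so T = P/ω = 293×10³ / 2.590 = 113100 N·m.
For a solid shaft τ_max = 16T/(πd³), so d = (16T/(π τ_allow))^(1/3) = (16·113100/(π·7.54×10^7))^(1/3) = 0.1970 m.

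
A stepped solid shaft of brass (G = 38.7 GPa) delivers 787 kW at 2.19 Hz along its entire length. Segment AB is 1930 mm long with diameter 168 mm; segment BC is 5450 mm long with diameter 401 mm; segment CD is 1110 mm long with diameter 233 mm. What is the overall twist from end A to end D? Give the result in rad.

ω = 2π·2.19 = 13.76 rad/s, so T = P/ω = 787×10³ / 13.76 = 57190 N·m.
J_AB = π(0.168)⁴/32 = 7.82×10^-5 m⁴; J_BC = π(0.401)⁴/32 = 2.54×10^-3 m⁴; J_CD = π(0.233)⁴/32 = 2.89×10^-4 m⁴.
θ = (T/G)·Σ L_i/J_i = (57190/38.7×10⁹)·(1.93/7.82×10^-5 + 5.45/2.54×10^-3 + 1.11/2.89×10^-4) = 0.04531 rad.

0.0453 rad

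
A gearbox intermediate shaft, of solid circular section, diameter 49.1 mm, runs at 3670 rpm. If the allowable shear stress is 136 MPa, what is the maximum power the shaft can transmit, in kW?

J = πd⁴/32 = π(0.0491)⁴/32 = 5.706×10^-7 m⁴.
T_max = τ_allow·J/r = 1.36×10^8 × 5.706×10^-7 / 0.0246 = 3161 N·m.
ω = 2π·3670/60 = 384.3 rad/s, so P_max = T_max·ω = 1.215×10^6 W.

1210 kW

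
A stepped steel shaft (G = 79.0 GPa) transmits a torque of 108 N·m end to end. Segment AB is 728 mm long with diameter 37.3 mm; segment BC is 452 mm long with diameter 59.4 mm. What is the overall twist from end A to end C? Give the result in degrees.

J_AB = π(0.0373)⁴/32 = 1.90×10^-7 m⁴; J_BC = π(0.0594)⁴/32 = 1.22×10^-6 m⁴.
θ = (T/G)·Σ L_i/J_i = (108.0/79.0×10⁹)·(0.728/1.90×10^-7 + 0.452/1.22×10^-6) = 5.743×10^-3 rad.

0.329°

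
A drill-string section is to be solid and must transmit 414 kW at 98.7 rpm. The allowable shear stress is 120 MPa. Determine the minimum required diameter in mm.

119 mm

ω = 2π·98.7/60 = 10.34 rad/s, so T = P/ω = 414×10³ / 10.34 = 40050 N·m.
For a solid shaft τ_max = 16T/(πd³), so d = (16T/(π τ_allow))^(1/3) = (16·40050/(π·1.20×10^8))^(1/3) = 0.1193 m.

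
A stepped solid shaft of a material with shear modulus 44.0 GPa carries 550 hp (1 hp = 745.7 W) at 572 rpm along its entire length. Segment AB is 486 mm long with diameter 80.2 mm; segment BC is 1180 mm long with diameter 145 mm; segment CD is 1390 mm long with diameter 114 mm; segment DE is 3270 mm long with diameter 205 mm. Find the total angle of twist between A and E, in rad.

ω = 2π·572/60 = 59.90 rad/s, so T = P/ω = 550×745.7 / 59.90 = 6847 N·m.
J_AB = π(0.0802)⁴/32 = 4.06×10^-6 m⁴; J_BC = π(0.145)⁴/32 = 4.34×10^-5 m⁴; J_CD = π(0.114)⁴/32 = 1.66×10^-5 m⁴; J_DE = π(0.205)⁴/32 = 1.73×10^-4 m⁴.
θ = (T/G)·Σ L_i/J_i = (6847/44.0×10⁹)·(0.486/4.06×10^-6 + 1.18/4.34×10^-5 + 1.39/1.66×10^-5 + 3.27/1.73×10^-4) = 0.03883 rad.

0.0388 rad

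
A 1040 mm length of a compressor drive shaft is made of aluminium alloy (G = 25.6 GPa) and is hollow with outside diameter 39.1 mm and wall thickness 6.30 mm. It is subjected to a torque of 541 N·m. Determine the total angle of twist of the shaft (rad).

0.121 rad

J = π(d_o⁴ − d_i⁴)/32 = π(0.0391⁴ − 0.0265⁴)/32 = 1.810×10^-7 m⁴.
θ = T·L/(G·J) = 541.0 × 1.04 / (25.6×10⁹ × 1.810×10^-7) = 0.1214 rad.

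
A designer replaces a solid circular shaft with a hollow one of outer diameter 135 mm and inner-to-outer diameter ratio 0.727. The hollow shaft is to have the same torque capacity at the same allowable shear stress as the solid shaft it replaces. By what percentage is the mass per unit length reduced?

41.3 %

Equal τ_max and T ⇒ the solid shaft needs d_s³ = d_o³(1−k⁴), so d_s = 135·(1−0.727⁴)^(1/3) = 121.0 mm.
Area ratio A_h/A_s = d_o²(1−k²)/d_s² = (1−k²)/(1−k⁴)^(2/3) = 0.5865.
Mass saving = 1 − 0.5865 = 41.3 %.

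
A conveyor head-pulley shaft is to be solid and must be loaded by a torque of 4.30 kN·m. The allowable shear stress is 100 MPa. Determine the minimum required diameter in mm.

For a solid shaft τ_max = 16T/(πd³), so d = (16T/(π τ_allow))^(1/3) = (16·4300/(π·1.00×10^8))^(1/3) = 0.06028 m.

60.3 mm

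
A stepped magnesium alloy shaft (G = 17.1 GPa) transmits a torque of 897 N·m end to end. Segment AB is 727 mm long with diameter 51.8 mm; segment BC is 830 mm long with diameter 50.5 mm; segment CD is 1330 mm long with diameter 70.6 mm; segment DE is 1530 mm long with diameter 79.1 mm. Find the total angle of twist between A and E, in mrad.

172 mrad

J_AB = π(0.0518)⁴/32 = 7.07×10^-7 m⁴; J_BC = π(0.0505)⁴/32 = 6.39×10^-7 m⁴; J_CD = π(0.0706)⁴/32 = 2.44×10^-6 m⁴; J_DE = π(0.0791)⁴/32 = 3.84×10^-6 m⁴.
θ = (T/G)·Σ L_i/J_i = (897.0/17.1×10⁹)·(0.727/7.07×10^-7 + 0.830/6.39×10^-7 + 1.33/2.44×10^-6 + 1.53/3.84×10^-6) = 0.1716 rad.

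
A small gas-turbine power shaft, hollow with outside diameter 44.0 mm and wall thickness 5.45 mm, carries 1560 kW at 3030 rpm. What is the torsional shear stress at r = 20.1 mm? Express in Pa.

ω = 2π·3030/60 = 317.3 rad/s, so T = P/ω = 1560×10³ / 317.3 = 4916 N·m.
J = π(d_o⁴ − d_i⁴)/32 = π(0.0440⁴ − 0.0331⁴)/32 = 2.501×10^-7 m⁴.
Shear stress varies linearly with radius: τ = T·r/J = 4916 × 0.0201 / 2.501×10^-7 = 3.951×10^8 Pa.

3.95e8 Pa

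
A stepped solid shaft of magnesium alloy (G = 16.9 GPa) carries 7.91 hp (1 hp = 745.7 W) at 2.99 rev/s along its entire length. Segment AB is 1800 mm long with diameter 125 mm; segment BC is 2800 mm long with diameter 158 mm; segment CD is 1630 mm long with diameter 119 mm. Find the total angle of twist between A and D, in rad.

ω = 2π·2.99 = 18.79 rad/s, so T = P/ω = 7.91×745.7 / 18.79 = 314.0 N·m.
J_AB = π(0.125)⁴/32 = 2.40×10^-5 m⁴; J_BC = π(0.158)⁴/32 = 6.12×10^-5 m⁴; J_CD = π(0.119)⁴/32 = 1.97×10^-5 m⁴.
θ = (T/G)·Σ L_i/J_i = (314.0/16.9×10⁹)·(1.80/2.40×10^-5 + 2.80/6.12×10^-5 + 1.63/1.97×10^-5) = 3.784×10^-3 rad.

0.00378 rad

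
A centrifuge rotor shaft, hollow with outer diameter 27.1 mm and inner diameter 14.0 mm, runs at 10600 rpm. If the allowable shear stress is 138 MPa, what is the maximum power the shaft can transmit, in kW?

J = π(d_o⁴ − d_i⁴)/32 = π(0.0271⁴ − 0.0140⁴)/32 = 4.918×10^-8 m⁴.
T_max = τ_allow·J/r = 1.38×10^8 × 4.918×10^-8 / 0.0136 = 500.9 N·m.
ω = 2π·10600/60 = 1110 rad/s, so P_max = T_max·ω = 5.560×10^5 W.

556 kW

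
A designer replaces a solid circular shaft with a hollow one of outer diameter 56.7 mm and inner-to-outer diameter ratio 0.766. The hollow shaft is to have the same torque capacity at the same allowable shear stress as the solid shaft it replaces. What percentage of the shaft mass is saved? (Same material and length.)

Equal τ_max and T ⇒ the solid shaft needs d_s³ = d_o³(1−k⁴), so d_s = 56.7·(1−0.766⁴)^(1/3) = 49.26 mm.
Area ratio A_h/A_s = d_o²(1−k²)/d_s² = (1−k²)/(1−k⁴)^(2/3) = 0.5475.
Mass saving = 1 − 0.5475 = 45.2 %.

45.2 %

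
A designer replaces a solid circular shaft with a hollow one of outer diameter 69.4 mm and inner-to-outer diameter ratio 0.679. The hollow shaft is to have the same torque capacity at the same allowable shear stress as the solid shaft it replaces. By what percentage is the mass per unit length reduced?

36.8 %

Equal τ_max and T ⇒ the solid shaft needs d_s³ = d_o³(1−k⁴), so d_s = 69.4·(1−0.679⁴)^(1/3) = 64.09 mm.
Area ratio A_h/A_s = d_o²(1−k²)/d_s² = (1−k²)/(1−k⁴)^(2/3) = 0.6320.
Mass saving = 1 − 0.6320 = 36.8 %.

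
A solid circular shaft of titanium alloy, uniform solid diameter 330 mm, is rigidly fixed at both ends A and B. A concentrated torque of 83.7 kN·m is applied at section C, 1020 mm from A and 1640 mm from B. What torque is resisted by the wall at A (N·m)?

51600 N·m

With uniform GJ and both ends fixed, compatibility θ_AC = θ_CB gives T_A·a = T_B·b, together with T_A + T_B = T₀.
T_A = T₀·b/(a+b) = 83700·1640/2660 = 51600 N·m; T_B = 32100 N·m.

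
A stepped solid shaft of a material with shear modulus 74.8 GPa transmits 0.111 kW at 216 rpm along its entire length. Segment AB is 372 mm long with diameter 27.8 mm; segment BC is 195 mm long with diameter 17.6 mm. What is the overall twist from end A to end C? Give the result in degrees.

ω = 2π·216/60 = 22.62 rad/s, so T = P/ω = 0.111×10³ / 22.62 = 4.907 N·m.
J_AB = π(0.0278)⁴/32 = 5.86×10^-8 m⁴; J_BC = π(0.0176)⁴/32 = 9.42×10^-9 m⁴.
θ = (T/G)·Σ L_i/J_i = (4.907/74.8×10⁹)·(0.372/5.86×10^-8 + 0.195/9.42×10^-9) = 1.774×10^-3 rad.

0.102°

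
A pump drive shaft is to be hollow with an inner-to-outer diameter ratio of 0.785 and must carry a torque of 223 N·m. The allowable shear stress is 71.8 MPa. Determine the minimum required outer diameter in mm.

29.4 mm

For a hollow shaft with d_i/d_o = 0.785: τ_max = 16T/(π d_o³ (1−k⁴)), so d_o = [16T/(π τ_allow (1−k⁴))]^(1/3) = [16·223.0/(π·7.18×10^7·0.6203)]^(1/3) = 0.02943 m.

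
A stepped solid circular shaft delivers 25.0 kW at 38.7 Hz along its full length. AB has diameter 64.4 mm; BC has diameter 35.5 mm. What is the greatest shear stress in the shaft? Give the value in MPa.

ω = 2π·38.7 = 243.2 rad/s, so T = P/ω = 25.0×10³ / 243.2 = 102.8 N·m.
Under the same torque, τ_max = 16T/(πd³) is largest where d is smallest — segment BC (d = 35.5 mm).
τ_max = 16·102.8/(π·(0.0355)³) = 1.170×10^7 Pa.

11.7 MPa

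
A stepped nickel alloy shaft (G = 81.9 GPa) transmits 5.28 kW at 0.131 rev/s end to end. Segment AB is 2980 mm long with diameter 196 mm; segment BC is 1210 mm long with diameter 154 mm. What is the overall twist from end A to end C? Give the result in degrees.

ω = 2π·0.131 = 0.8231 rad/s, so T = P/ω = 5.28×10³ / 0.8231 = 6415 N·m.
J_AB = π(0.196)⁴/32 = 1.45×10^-4 m⁴; J_BC = π(0.154)⁴/32 = 5.52×10^-5 m⁴.
θ = (T/G)·Σ L_i/J_i = (6415/81.9×10⁹)·(2.98/1.45×10^-4 + 1.21/5.52×10^-5) = 3.327×10^-3 rad.

0.191°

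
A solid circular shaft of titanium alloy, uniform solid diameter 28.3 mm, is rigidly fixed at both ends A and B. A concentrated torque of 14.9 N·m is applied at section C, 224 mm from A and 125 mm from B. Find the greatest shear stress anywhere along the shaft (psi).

312 psi

With uniform GJ and both ends fixed, compatibility θ_AC = θ_CB gives T_A·a = T_B·b, together with T_A + T_B = T₀.
T_A = T₀·b/(a+b) = 14.90·125/349.0 = 5.337 N·m; T_B = 9.563 N·m.
τ in each portion: τ_AC = 1.20×10^6 Pa, τ_CB = 2.15×10^6 Pa; maximum is in CB.
τ_max = T_CB·r/J = 9.563·0.0142/6.30×10^-8 = 2.149×10^6 Pa.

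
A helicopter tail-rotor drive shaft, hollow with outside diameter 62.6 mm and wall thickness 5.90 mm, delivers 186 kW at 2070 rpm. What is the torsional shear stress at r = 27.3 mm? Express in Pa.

ω = 2π·2070/60 = 216.8 rad/s, so T = P/ω = 186×10³ / 216.8 = 858.1 N·m.
J = π(d_o⁴ − d_i⁴)/32 = π(0.0626⁴ − 0.0508⁴)/32 = 8.538×10^-7 m⁴.
Shear stress varies linearly with radius: τ = T·r/J = 858.1 × 0.0273 / 8.538×10^-7 = 2.744×10^7 Pa.

2.74e7 Pa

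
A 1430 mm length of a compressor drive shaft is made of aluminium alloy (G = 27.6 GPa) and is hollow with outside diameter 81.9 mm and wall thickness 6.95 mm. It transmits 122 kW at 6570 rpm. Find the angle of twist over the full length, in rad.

0.00396 rad

ω = 2π·6570/60 = 688.0 rad/s, so T = P/ω = 122×10³ / 688.0 = 177.3 N·m.
J = π(d_o⁴ − d_i⁴)/32 = π(0.0819⁴ − 0.0680⁴)/32 = 2.318×10^-6 m⁴.
θ = T·L/(G·J) = 177.3 × 1.43 / (27.6×10⁹ × 2.318×10^-6) = 3.964×10^-3 rad.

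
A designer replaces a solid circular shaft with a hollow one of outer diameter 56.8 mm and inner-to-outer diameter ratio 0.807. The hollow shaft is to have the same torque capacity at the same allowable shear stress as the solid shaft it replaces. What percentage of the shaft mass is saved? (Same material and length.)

Equal τ_max and T ⇒ the solid shaft needs d_s³ = d_o³(1−k⁴), so d_s = 56.8·(1−0.807⁴)^(1/3) = 47.26 mm.
Area ratio A_h/A_s = d_o²(1−k²)/d_s² = (1−k²)/(1−k⁴)^(2/3) = 0.5038.
Mass saving = 1 − 0.5038 = 49.6 %.

49.6 %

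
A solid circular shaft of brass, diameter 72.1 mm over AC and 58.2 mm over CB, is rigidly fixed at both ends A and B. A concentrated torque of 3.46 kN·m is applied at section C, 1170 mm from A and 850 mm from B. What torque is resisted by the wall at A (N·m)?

Compatibility: T_A·a/J_AC = T_B·b/J_CB with T_A + T_B = T₀.
J_AC = 2.65×10^-6 m⁴, J_CB = 1.13×10^-6 m⁴, so T_A = T₀·(J_AC/a)/((J_AC/a)+(J_CB/b)) = 2184 N·m, T_B = 1276 N·m.

2180 N·m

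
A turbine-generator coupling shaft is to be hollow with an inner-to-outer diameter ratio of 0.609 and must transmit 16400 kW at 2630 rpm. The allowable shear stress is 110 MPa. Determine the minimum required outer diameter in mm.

ω = 2π·2630/60 = 275.4 rad/s, so T = P/ω = 16400×10³ / 275.4 = 59550 N·m.
For a hollow shaft with d_i/d_o = 0.609: τ_max = 16T/(π d_o³ (1−k⁴)), so d_o = [16T/(π τ_allow (1−k⁴))]^(1/3) = [16·59550/(π·1.10×10^8·0.8624)]^(1/3) = 0.1473 m.

147 mm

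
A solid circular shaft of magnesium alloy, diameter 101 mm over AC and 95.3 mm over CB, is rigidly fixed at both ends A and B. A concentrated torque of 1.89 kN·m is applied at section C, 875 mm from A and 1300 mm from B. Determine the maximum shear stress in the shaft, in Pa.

Compatibility: T_A·a/J_AC = T_B·b/J_CB with T_A + T_B = T₀.
J_AC = 1.02×10^-5 m⁴, J_CB = 8.10×10^-6 m⁴, so T_A = T₀·(J_AC/a)/((J_AC/a)+(J_CB/b)) = 1232 N·m, T_B = 657.5 N·m.
τ in each portion: τ_AC = 6.09×10^6 Pa, τ_CB = 3.87×10^6 Pa; maximum is in AC.
τ_max = T_AC·r/J = 1232·0.0505/1.02×10^-5 = 6.092×10^6 Pa.

6.09e6 Pa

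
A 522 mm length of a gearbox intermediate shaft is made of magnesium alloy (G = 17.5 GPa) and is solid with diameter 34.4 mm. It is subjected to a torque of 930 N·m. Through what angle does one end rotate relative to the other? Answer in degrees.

J = πd⁴/32 = π(0.0344)⁴/32 = 1.375×10^-7 m⁴.
θ = T·L/(G·J) = 930.0 × 0.522 / (17.5×10⁹ × 1.375×10^-7) = 0.2018 rad.

11.6°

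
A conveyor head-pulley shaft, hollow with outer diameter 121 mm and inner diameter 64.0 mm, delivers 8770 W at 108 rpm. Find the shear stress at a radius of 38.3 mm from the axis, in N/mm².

1.53 N/mm²

ω = 2π·108/60 = 11.31 rad/s, so T = P/ω = 8770 / 11.31 = 775.4 N·m.
J = π(d_o⁴ − d_i⁴)/32 = π(0.121⁴ − 0.0640⁴)/32 = 1.940×10^-5 m⁴.
Shear stress varies linearly with radius: τ = T·r/J = 775.4 × 0.0383 / 1.940×10^-5 = 1.531×10^6 Pa.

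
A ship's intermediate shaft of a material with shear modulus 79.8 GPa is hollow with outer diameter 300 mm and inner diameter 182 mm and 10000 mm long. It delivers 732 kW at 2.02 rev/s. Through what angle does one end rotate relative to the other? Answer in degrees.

0.602°

ω = 2π·2.02 = 12.69 rad/s, so T = P/ω = 732×10³ / 12.69 = 57670 N·m.
J = π(d_o⁴ − d_i⁴)/32 = π(0.300⁴ − 0.182⁴)/32 = 6.875×10^-4 m⁴.
θ = T·L/(G·J) = 57670 × 10.0 / (79.8×10⁹ × 6.875×10^-4) = 0.01051 rad.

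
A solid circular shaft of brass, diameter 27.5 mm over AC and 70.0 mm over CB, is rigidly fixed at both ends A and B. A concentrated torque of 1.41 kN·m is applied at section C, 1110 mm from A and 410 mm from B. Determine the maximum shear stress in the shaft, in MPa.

Compatibility: T_A·a/J_AC = T_B·b/J_CB with T_A + T_B = T₀.
J_AC = 5.61×10^-8 m⁴, J_CB = 2.36×10^-6 m⁴, so T_A = T₀·(J_AC/a)/((J_AC/a)+(J_CB/b)) = 12.30 N·m, T_B = 1398 N·m.
τ in each portion: τ_AC = 3.01×10^6 Pa, τ_CB = 2.08×10^7 Pa; maximum is in CB.
τ_max = T_CB·r/J = 1398·0.0350/2.36×10^-6 = 2.075×10^7 Pa.

20.8 MPa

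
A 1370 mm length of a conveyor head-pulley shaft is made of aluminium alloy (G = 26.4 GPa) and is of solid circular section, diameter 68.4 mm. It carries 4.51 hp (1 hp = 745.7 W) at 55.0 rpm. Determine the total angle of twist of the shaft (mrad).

14.1 mrad

ω = 2π·55.0/60 = 5.760 rad/s, so T = P/ω = 4.51×745.7 / 5.760 = 583.9 N·m.
J = πd⁴/32 = π(0.0684)⁴/32 = 2.149×10^-6 m⁴.
θ = T·L/(G·J) = 583.9 × 1.37 / (26.4×10⁹ × 2.149×10^-6) = 0.01410 rad.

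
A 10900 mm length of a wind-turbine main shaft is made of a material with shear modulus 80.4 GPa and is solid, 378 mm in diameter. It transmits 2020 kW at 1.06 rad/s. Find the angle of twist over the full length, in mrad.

ω = 1.06 rad/s, so T = P/ω = 2020×10³ / 1.060 = 1.906e6 N·m.
J = πd⁴/32 = π(0.378)⁴/32 = 2.004×10^-3 m⁴.
θ = T·L/(G·J) = 1.906e6 × 10.9 / (80.4×10⁹ × 2.004×10^-3) = 0.1289 rad.

129 mrad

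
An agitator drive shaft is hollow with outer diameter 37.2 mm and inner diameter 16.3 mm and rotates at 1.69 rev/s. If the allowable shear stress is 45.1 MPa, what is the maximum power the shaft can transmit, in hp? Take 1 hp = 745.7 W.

J = π(d_o⁴ − d_i⁴)/32 = π(0.0372⁴ − 0.0163⁴)/32 = 1.811×10^-7 m⁴.
T_max = τ_allow·J/r = 4.51×10^7 × 1.811×10^-7 / 0.0186 = 439.1 N·m.
ω = 2π·1.69 = 10.62 rad/s, so P_max = T_max·ω = 4662 W.

6.25 hp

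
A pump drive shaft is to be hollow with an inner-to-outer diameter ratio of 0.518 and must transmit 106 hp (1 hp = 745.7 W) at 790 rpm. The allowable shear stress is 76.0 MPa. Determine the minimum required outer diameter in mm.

41.0 mm

ω = 2π·790/60 = 82.73 rad/s, so T = P/ω = 106×745.7 / 82.73 = 955.5 N·m.
For a hollow shaft with d_i/d_o = 0.518: τ_max = 16T/(π d_o³ (1−k⁴)), so d_o = [16T/(π τ_allow (1−k⁴))]^(1/3) = [16·955.5/(π·7.60×10^7·0.9280)]^(1/3) = 0.04101 m.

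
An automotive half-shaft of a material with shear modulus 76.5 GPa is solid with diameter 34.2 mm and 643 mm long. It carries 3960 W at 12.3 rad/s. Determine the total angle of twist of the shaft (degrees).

1.15°

ω = 12.3 rad/s, so T = P/ω = 3960 / 12.30 = 322.0 N·m.
J = πd⁴/32 = π(0.0342)⁴/32 = 1.343×10^-7 m⁴.
θ = T·L/(G·J) = 322.0 × 0.643 / (76.5×10⁹ × 1.343×10^-7) = 0.02015 rad.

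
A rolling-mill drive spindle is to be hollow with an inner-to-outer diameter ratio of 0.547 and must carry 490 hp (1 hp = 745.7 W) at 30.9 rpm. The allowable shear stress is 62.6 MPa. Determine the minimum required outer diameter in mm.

216 mm

ω = 2π·30.9/60 = 3.236 rad/s, so T = P/ω = 490×745.7 / 3.236 = 112900 N·m.
For a hollow shaft with d_i/d_o = 0.547: τ_max = 16T/(π d_o³ (1−k⁴)), so d_o = [16T/(π τ_allow (1−k⁴))]^(1/3) = [16·112900/(π·6.26×10^7·0.9105)]^(1/3) = 0.2161 m.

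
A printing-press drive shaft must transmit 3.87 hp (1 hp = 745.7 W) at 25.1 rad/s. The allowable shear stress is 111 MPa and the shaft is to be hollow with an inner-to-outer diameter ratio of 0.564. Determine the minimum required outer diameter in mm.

18.0 mm

ω = 25.1 rad/s, so T = P/ω = 3.87×745.7 / 25.10 = 115.0 N·m.
For a hollow shaft with d_i/d_o = 0.564: τ_max = 16T/(π d_o³ (1−k⁴)), so d_o = [16T/(π τ_allow (1−k⁴))]^(1/3) = [16·115.0/(π·1.11×10^8·0.8988)]^(1/3) = 0.01804 m.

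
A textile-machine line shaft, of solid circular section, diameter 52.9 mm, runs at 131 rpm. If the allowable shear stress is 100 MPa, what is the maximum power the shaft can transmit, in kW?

J = πd⁴/32 = π(0.0529)⁴/32 = 7.688×10^-7 m⁴.
T_max = τ_allow·J/r = 1.00×10^8 × 7.688×10^-7 / 0.0264 = 2907 N·m.
ω = 2π·131/60 = 13.72 rad/s, so P_max = T_max·ω = 3.987×10^4 W.

39.9 kW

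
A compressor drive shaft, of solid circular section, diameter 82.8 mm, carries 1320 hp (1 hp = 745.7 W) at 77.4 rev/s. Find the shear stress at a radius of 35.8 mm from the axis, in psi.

2280 psi

ω = 2π·77.4 = 486.3 rad/s, so T = P/ω = 1320×745.7 / 486.3 = 2024 N·m.
J = πd⁴/32 = π(0.0828)⁴/32 = 4.614×10^-6 m⁴.
Shear stress varies linearly with radius: τ = T·r/J = 2024 × 0.0358 / 4.614×10^-6 = 1.570×10^7 Pa.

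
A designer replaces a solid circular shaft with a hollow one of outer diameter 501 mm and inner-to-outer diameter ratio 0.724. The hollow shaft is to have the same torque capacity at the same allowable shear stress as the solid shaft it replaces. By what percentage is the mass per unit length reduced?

41.1 %

Equal τ_max and T ⇒ the solid shaft needs d_s³ = d_o³(1−k⁴), so d_s = 501·(1−0.724⁴)^(1/3) = 450.1 mm.
Area ratio A_h/A_s = d_o²(1−k²)/d_s² = (1−k²)/(1−k⁴)^(2/3) = 0.5895.
Mass saving = 1 − 0.5895 = 41.1 %.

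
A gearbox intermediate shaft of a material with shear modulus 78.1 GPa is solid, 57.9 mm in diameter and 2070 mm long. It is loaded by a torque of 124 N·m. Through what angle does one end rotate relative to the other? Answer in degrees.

J = πd⁴/32 = π(0.0579)⁴/32 = 1.103×10^-6 m⁴.
θ = T·L/(G·J) = 124.0 × 2.07 / (78.1×10⁹ × 1.103×10^-6) = 2.979×10^-3 rad.

0.171°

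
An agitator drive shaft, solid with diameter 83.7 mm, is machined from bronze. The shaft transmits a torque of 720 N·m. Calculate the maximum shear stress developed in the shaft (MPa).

6.25 MPa

J = πd⁴/32 = π(0.0837)⁴/32 = 4.818×10^-6 m⁴.
τ_max = T·r/J = 720.0 × 0.0418 / 4.818×10^-6 = 6.254×10^6 Pa.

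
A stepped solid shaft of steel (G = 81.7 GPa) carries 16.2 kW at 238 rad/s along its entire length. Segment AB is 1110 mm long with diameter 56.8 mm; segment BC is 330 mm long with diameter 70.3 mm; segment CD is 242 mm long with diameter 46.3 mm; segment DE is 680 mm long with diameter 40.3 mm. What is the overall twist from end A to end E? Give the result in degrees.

0.209°

ω = 238 rad/s, so T = P/ω = 16.2×10³ / 238.0 = 68.07 N·m.
J_AB = π(0.0568)⁴/32 = 1.02×10^-6 m⁴; J_BC = π(0.0703)⁴/32 = 2.40×10^-6 m⁴; J_CD = π(0.0463)⁴/32 = 4.51×10^-7 m⁴; J_DE = π(0.0403)⁴/32 = 2.59×10^-7 m⁴.
θ = (T/G)·Σ L_i/J_i = (68.07/81.7×10⁹)·(1.11/1.02×10^-6 + 0.330/2.40×10^-6 + 0.242/4.51×10^-7 + 0.680/2.59×10^-7) = 3.654×10^-3 rad.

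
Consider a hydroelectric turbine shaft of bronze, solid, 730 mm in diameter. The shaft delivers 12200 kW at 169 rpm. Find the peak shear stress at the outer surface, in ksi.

ω = 2π·169/60 = 17.70 rad/s, so T = P/ω = 12200×10³ / 17.70 = 689400 N·m.
J = πd⁴/32 = π(0.730)⁴/32 = 0.02788 m⁴.
τ_max = T·r/J = 689400 × 0.365 / 0.02788 = 9.025×10^6 Pa.

1.31 ksi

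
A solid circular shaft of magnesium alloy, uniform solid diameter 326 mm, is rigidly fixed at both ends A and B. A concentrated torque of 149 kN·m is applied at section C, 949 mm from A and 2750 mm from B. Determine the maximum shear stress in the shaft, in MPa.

With uniform GJ and both ends fixed, compatibility θ_AC = θ_CB gives T_A·a = T_B·b, together with T_A + T_B = T₀.
T_A = T₀·b/(a+b) = 149000·2750/3699 = 110800 N·m; T_B = 38230 N·m.
τ in each portion: τ_AC = 1.63×10^7 Pa, τ_CB = 5.62×10^6 Pa; maximum is in AC.
τ_max = T_AC·r/J = 110800·0.163/1.11×10^-3 = 1.628×10^7 Pa.

16.3 MPa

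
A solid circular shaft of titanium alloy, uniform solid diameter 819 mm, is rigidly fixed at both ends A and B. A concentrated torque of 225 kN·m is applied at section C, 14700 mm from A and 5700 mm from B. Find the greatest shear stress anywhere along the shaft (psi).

218 psi

With uniform GJ and both ends fixed, compatibility θ_AC = θ_CB gives T_A·a = T_B·b, together with T_A + T_B = T₀.
T_A = T₀·b/(a+b) = 225000·5700/20400 = 62870 N·m; T_B = 162100 N·m.
τ in each portion: τ_AC = 5.83×10^5 Pa, τ_CB = 1.50×10^6 Pa; maximum is in CB.
τ_max = T_CB·r/J = 162100·0.409/0.0442 = 1.503×10^6 Pa.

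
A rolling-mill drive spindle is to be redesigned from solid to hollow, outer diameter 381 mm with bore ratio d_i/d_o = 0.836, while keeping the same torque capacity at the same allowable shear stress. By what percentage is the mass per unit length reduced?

52.9 %

Equal τ_max and T ⇒ the solid shaft needs d_s³ = d_o³(1−k⁴), so d_s = 381·(1−0.836⁴)^(1/3) = 304.7 mm.
Area ratio A_h/A_s = d_o²(1−k²)/d_s² = (1−k²)/(1−k⁴)^(2/3) = 0.4708.
Mass saving = 1 − 0.4708 = 52.9 %.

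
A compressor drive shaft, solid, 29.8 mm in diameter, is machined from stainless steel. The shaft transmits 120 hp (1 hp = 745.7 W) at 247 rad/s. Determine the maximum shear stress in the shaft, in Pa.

ω = 247 rad/s, so T = P/ω = 120×745.7 / 247.0 = 362.3 N·m.
J = πd⁴/32 = π(0.0298)⁴/32 = 7.742×10^-8 m⁴.
τ_max = T·r/J = 362.3 × 0.0149 / 7.742×10^-8 = 6.972×10^7 Pa.

6.97e7 Pa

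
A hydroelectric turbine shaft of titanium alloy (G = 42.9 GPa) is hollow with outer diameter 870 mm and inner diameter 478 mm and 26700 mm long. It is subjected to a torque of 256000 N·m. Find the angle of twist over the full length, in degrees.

J = π(d_o⁴ − d_i⁴)/32 = π(0.870⁴ − 0.478⁴)/32 = 0.05112 m⁴.
θ = T·L/(G·J) = 256000 × 26.7 / (42.9×10⁹ × 0.05112) = 3.117×10^-3 rad.

0.179°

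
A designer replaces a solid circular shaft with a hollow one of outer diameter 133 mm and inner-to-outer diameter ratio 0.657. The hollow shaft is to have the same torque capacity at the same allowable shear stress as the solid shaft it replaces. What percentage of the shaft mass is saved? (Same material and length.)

Equal τ_max and T ⇒ the solid shaft needs d_s³ = d_o³(1−k⁴), so d_s = 133·(1−0.657⁴)^(1/3) = 124.2 mm.
Area ratio A_h/A_s = d_o²(1−k²)/d_s² = (1−k²)/(1−k⁴)^(2/3) = 0.6521.
Mass saving = 1 − 0.6521 = 34.8 %.

34.8 %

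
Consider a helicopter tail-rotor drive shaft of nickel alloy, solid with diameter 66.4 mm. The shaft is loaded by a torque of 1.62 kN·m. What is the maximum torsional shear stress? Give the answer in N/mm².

28.2 N/mm²

J = πd⁴/32 = π(0.0664)⁴/32 = 1.908×10^-6 m⁴.
τ_max = T·r/J = 1620 × 0.0332 / 1.908×10^-6 = 2.818×10^7 Pa.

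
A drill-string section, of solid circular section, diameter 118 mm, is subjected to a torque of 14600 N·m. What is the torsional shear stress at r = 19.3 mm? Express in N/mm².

14.8 N/mm²

J = πd⁴/32 = π(0.118)⁴/32 = 1.903×10^-5 m⁴.
Shear stress varies linearly with radius: τ = T·r/J = 14600 × 0.0193 / 1.903×10^-5 = 1.480×10^7 Pa.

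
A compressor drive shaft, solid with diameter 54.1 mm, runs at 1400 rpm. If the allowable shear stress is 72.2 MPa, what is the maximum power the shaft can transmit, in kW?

J = πd⁴/32 = π(0.0541)⁴/32 = 8.410×10^-7 m⁴.
T_max = τ_allow·J/r = 7.22×10^7 × 8.410×10^-7 / 0.0271 = 2245 N·m.
ω = 2π·1400/60 = 146.6 rad/s, so P_max = T_max·ω = 3.291×10^5 W.

329 kW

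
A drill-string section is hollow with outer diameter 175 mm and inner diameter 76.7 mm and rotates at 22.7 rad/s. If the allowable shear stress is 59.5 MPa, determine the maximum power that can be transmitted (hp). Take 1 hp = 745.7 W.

1840 hp

J = π(d_o⁴ − d_i⁴)/32 = π(0.175⁴ − 0.0767⁴)/32 = 8.868×10^-5 m⁴.
T_max = τ_allow·J/r = 5.95×10^7 × 8.868×10^-5 / 0.0875 = 60300 N·m.
ω = 22.7 rad/s, so P_max = T_max·ω = 1.369×10^6 W.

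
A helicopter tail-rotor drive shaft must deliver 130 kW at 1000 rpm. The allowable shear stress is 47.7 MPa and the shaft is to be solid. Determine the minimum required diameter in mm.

ω = 2π·1000/60 = 104.7 rad/s, so T = P/ω = 130×10³ / 104.7 = 1241 N·m.
For a solid shaft τ_max = 16T/(πd³), so d = (16T/(π τ_allow))^(1/3) = (16·1241/(π·4.77×10^7))^(1/3) = 0.05099 m.

51.0 mm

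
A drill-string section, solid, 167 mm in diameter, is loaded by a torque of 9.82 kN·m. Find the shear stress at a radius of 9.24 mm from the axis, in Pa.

J = πd⁴/32 = π(0.167)⁴/32 = 7.636×10^-5 m⁴.
Shear stress varies linearly with radius: τ = T·r/J = 9820 × 0.00924 / 7.636×10^-5 = 1.188×10^6 Pa.

1.19e6 Pa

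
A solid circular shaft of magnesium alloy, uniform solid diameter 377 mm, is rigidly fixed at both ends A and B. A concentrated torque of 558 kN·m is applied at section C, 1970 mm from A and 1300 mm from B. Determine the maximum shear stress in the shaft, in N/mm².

32.0 N/mm²

With uniform GJ and both ends fixed, compatibility θ_AC = θ_CB gives T_A·a = T_B·b, together with T_A + T_B = T₀.
T_A = T₀·b/(a+b) = 558000·1300/3270 = 221800 N·m; T_B = 336200 N·m.
τ in each portion: τ_AC = 2.11×10^7 Pa, τ_CB = 3.20×10^7 Pa; maximum is in CB.
τ_max = T_CB·r/J = 336200·0.189/1.98×10^-3 = 3.195×10^7 Pa.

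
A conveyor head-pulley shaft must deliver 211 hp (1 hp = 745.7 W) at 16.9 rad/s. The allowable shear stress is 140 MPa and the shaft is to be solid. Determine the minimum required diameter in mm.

69.7 mm

ω = 16.9 rad/s, so T = P/ω = 211×745.7 / 16.90 = 9310 N·m.
For a solid shaft τ_max = 16T/(πd³), so d = (16T/(π τ_allow))^(1/3) = (16·9310/(π·1.40×10^8))^(1/3) = 0.06971 m.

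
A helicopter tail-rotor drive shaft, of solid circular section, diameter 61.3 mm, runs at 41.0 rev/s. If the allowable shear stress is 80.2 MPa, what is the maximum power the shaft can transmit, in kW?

934 kW

J = πd⁴/32 = π(0.0613)⁴/32 = 1.386×10^-6 m⁴.
T_max = τ_allow·J/r = 8.02×10^7 × 1.386×10^-6 / 0.0307 = 3627 N·m.
ω = 2π·41.0 = 257.6 rad/s, so P_max = T_max·ω = 9.344×10^5 W.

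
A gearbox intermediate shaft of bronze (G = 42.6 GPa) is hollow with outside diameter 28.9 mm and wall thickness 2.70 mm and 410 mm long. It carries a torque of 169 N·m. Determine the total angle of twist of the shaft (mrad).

J = π(d_o⁴ − d_i⁴)/32 = π(0.0289⁴ − 0.0235⁴)/32 = 3.854×10^-8 m⁴.
θ = T·L/(G·J) = 169.0 × 0.410 / (42.6×10⁹ × 3.854×10^-8) = 0.04220 rad.

42.2 mrad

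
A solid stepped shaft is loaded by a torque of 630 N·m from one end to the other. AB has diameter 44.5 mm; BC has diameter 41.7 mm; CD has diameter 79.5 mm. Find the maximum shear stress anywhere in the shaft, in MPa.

44.2 MPa

Under the same torque, τ_max = 16T/(πd³) is largest where d is smallest — segment BC (d = 41.7 mm).
τ_max = 16·630.0/(π·(0.0417)³) = 4.425×10^7 Pa.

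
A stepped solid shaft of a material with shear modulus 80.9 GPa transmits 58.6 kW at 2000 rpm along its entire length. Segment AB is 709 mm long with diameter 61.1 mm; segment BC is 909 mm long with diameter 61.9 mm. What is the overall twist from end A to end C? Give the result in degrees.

0.228°

ω = 2π·2000/60 = 209.4 rad/s, so T = P/ω = 58.6×10³ / 209.4 = 279.8 N·m.
J_AB = π(0.0611)⁴/32 = 1.37×10^-6 m⁴; J_BC = π(0.0619)⁴/32 = 1.44×10^-6 m⁴.
θ = (T/G)·Σ L_i/J_i = (279.8/80.9×10⁹)·(0.709/1.37×10^-6 + 0.909/1.44×10^-6) = 3.973×10^-3 rad.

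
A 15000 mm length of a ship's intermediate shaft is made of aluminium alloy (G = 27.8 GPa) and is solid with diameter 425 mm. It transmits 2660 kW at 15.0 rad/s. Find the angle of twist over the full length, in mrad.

ω = 15.0 rad/s, so T = P/ω = 2660×10³ / 15.00 = 177300 N·m.
J = πd⁴/32 = π(0.425)⁴/32 = 3.203×10^-3 m⁴.
θ = T·L/(G·J) = 177300 × 15.0 / (27.8×10⁹ × 3.203×10^-3) = 0.02987 rad.

29.9 mrad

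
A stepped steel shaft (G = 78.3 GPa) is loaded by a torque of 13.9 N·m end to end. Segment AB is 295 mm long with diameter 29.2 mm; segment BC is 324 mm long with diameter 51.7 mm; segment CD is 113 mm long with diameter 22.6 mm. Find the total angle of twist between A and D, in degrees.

0.0916°

J_AB = π(0.0292)⁴/32 = 7.14×10^-8 m⁴; J_BC = π(0.0517)⁴/32 = 7.01×10^-7 m⁴; J_CD = π(0.0226)⁴/32 = 2.56×10^-8 m⁴.
θ = (T/G)·Σ L_i/J_i = (13.90/78.3×10⁹)·(0.295/7.14×10^-8 + 0.324/7.01×10^-7 + 0.113/2.56×10^-8) = 1.599×10^-3 rad.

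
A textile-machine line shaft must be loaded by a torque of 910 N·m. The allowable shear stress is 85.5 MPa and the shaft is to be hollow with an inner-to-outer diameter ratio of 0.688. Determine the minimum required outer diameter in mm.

41.2 mm

For a hollow shaft with d_i/d_o = 0.688: τ_max = 16T/(π d_o³ (1−k⁴)), so d_o = [16T/(π τ_allow (1−k⁴))]^(1/3) = [16·910.0/(π·8.55×10^7·0.7759)]^(1/3) = 0.04118 m.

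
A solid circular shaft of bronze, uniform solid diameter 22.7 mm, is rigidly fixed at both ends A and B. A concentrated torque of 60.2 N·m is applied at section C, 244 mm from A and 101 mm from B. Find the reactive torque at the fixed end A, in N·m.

With uniform GJ and both ends fixed, compatibility θ_AC = θ_CB gives T_A·a = T_B·b, together with T_A + T_B = T₀.
T_A = T₀·b/(a+b) = 60.20·101/345.0 = 17.62 N·m; T_B = 42.58 N·m.

17.6 N·m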